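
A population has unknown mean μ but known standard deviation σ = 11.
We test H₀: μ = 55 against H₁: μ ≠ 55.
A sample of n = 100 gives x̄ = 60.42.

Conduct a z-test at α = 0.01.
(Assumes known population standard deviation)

Standard error: SE = σ/√n = 11/√100 = 1.1000
z-statistic: z = (x̄ - μ₀)/SE = (60.42 - 55)/1.1000 = 4.9273
Critical value: ±2.576
p-value < 0.0001
Decision: reject H₀

Answer: z = 4.9273, reject H₀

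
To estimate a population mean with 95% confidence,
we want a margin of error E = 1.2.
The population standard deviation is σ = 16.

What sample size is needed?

Answer: n = 683

Derivation:
z_0.025 = 1.960
n = (z×σ/E)² = (1.960×16/1.2)²
n = 682.9511
Round up: n = 683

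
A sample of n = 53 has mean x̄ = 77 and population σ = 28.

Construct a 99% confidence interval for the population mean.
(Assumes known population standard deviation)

Answer: (67.0924, 86.9076)

Derivation:
Confidence level: 99%, α = 0.01
z_0.005 = 2.576
SE = σ/√n = 28/√53 = 3.8461
Margin of error = 2.576 × 3.8461 = 9.9076
CI: x̄ ± margin = 77 ± 9.9076
CI: (67.0924, 86.9076)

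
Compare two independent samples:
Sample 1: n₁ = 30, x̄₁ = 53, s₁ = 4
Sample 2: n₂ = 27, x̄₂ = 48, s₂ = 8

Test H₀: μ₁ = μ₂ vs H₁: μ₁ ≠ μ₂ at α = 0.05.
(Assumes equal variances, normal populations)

Pooled variance: s²_p = [29×4² + 26×8²]/(55) = 38.6909
s_p = 6.2202
SE = s_p×√(1/n₁ + 1/n₂) = 6.2202×√(1/30 + 1/27) = 1.6501
t = (x̄₁ - x̄₂)/SE = (53 - 48)/1.6501 = 3.0301
df = 55, t-critical = ±2.004
Decision: reject H₀

Answer: t = 3.0301, reject H₀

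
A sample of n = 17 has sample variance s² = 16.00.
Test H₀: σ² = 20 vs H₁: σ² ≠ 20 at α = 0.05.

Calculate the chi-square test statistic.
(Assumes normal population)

df = n - 1 = 16
χ² = (n-1)s²/σ₀² = 16×16.00/20 = 12.8000
Critical values: χ²_{0.975,16} = 6.908, χ²_{0.025,16} = 28.845
Rejection region: χ² < 6.908 or χ² > 28.845
Decision: fail to reject H₀

Answer: χ² = 12.8000, fail to reject H₀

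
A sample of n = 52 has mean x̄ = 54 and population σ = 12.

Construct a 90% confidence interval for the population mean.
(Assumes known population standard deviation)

Confidence level: 90%, α = 0.1
z_0.05 = 1.645
SE = σ/√n = 12/√52 = 1.6641
Margin of error = 1.645 × 1.6641 = 2.7374
CI: x̄ ± margin = 54 ± 2.7374
CI: (51.2626, 56.7374)

Answer: (51.2626, 56.7374)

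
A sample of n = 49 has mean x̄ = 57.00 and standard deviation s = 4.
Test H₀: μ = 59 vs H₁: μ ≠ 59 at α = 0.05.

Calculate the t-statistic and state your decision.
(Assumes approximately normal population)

df = n - 1 = 48
SE = s/√n = 4/√49 = 0.5714
t = (x̄ - μ₀)/SE = (57.00 - 59)/0.5714 = -3.5002
Critical value: t_{0.025,48} = ±2.011
p-value ≈ 0.0010
Decision: reject H₀

Answer: t = -3.5002, reject H₀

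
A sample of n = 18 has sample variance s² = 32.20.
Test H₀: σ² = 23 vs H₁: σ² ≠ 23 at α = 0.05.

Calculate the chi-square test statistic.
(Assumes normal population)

df = n - 1 = 17
χ² = (n-1)s²/σ₀² = 17×32.20/23 = 23.8000
Critical values: χ²_{0.975,17} = 7.564, χ²_{0.025,17} = 30.191
Rejection region: χ² < 7.564 or χ² > 30.191
Decision: fail to reject H₀

Answer: χ² = 23.8000, fail to reject H₀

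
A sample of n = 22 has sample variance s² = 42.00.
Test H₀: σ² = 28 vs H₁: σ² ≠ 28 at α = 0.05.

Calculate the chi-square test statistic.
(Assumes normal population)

Answer: χ² = 31.5000, fail to reject H₀

Derivation:
df = n - 1 = 21
χ² = (n-1)s²/σ₀² = 21×42.00/28 = 31.5000
Critical values: χ²_{0.975,21} = 10.283, χ²_{0.025,21} = 35.479
Rejection region: χ² < 10.283 or χ² > 35.479
Decision: fail to reject H₀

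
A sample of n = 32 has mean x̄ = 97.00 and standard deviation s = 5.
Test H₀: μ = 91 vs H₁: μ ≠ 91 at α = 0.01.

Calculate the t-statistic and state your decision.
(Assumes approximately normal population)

df = n - 1 = 31
SE = s/√n = 5/√32 = 0.8839
t = (x̄ - μ₀)/SE = (97.00 - 91)/0.8839 = 6.7881
Critical value: t_{0.005,31} = ±2.744
p-value < 0.0001
Decision: reject H₀

Answer: t = 6.7881, reject H₀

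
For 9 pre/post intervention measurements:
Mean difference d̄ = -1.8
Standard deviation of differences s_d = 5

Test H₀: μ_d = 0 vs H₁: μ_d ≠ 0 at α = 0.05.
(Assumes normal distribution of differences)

df = n - 1 = 8
SE = s_d/√n = 5/√9 = 1.6667
t = d̄/SE = -1.8/1.6667 = -1.0800
Critical value: t_{0.025,8} = ±2.306
p-value ≈ 0.3116
Decision: fail to reject H₀

Answer: t = -1.0800, fail to reject H₀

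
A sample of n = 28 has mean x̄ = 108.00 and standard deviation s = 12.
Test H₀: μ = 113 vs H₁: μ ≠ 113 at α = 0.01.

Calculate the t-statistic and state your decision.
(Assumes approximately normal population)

Answer: t = -2.2048, fail to reject H₀

Derivation:
df = n - 1 = 27
SE = s/√n = 12/√28 = 2.2678
t = (x̄ - μ₀)/SE = (108.00 - 113)/2.2678 = -2.2048
Critical value: t_{0.005,27} = ±2.771
p-value ≈ 0.0362
Decision: fail to reject H₀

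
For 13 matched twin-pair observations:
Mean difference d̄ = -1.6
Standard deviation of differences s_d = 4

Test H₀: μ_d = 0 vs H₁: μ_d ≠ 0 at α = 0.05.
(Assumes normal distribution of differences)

Answer: t = -1.4422, fail to reject H₀

Derivation:
df = n - 1 = 12
SE = s_d/√n = 4/√13 = 1.1094
t = d̄/SE = -1.6/1.1094 = -1.4422
Critical value: t_{0.025,12} = ±2.179
p-value ≈ 0.1748
Decision: fail to reject H₀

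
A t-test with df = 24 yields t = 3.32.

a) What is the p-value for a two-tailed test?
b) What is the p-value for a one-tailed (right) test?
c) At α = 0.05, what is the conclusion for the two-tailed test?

Using t-distribution with df = 24:
a) Two-tailed: p = 2×P(T > 3.32) = 0.0029
b) One-tailed: p = P(T > 3.32) = 0.0014
c) 0.0029 < 0.05, reject H₀

Answer: a) 0.0029, b) 0.0014, c) reject H₀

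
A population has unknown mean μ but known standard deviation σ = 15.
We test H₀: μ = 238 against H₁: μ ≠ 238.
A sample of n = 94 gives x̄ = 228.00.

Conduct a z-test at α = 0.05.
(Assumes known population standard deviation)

Standard error: SE = σ/√n = 15/√94 = 1.5471
z-statistic: z = (x̄ - μ₀)/SE = (228.00 - 238)/1.5471 = -6.4637
Critical value: ±1.960
p-value < 0.0001
Decision: reject H₀

Answer: z = -6.4637, reject H₀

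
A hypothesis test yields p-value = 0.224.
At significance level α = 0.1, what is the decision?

Answer: fail to reject H₀

Derivation:
Compare p-value to α:
0.224 ≥ 0.1
Decision: fail to reject H₀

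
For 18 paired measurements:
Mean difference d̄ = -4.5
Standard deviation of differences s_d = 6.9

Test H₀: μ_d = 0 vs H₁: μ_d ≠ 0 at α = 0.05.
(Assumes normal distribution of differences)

Answer: t = -2.7670, reject H₀

Derivation:
df = n - 1 = 17
SE = s_d/√n = 6.9/√18 = 1.6263
t = d̄/SE = -4.5/1.6263 = -2.7670
Critical value: t_{0.025,17} = ±2.110
p-value ≈ 0.0132
Decision: reject H₀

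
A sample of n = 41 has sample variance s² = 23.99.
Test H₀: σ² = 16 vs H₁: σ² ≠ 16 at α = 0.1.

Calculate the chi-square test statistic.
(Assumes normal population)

Answer: χ² = 59.9750, reject H₀

Derivation:
df = n - 1 = 40
χ² = (n-1)s²/σ₀² = 40×23.99/16 = 59.9750
Critical values: χ²_{0.95,40} = 26.509, χ²_{0.05,40} = 55.758
Rejection region: χ² < 26.509 or χ² > 55.758
Decision: reject H₀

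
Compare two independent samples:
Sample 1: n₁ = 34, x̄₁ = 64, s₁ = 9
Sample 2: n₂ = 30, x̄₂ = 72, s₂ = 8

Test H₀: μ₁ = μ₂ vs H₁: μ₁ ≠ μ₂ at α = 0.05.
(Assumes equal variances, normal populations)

Answer: t = -3.7367, reject H₀

Derivation:
Pooled variance: s²_p = [33×9² + 29×8²]/(62) = 73.0484
s_p = 8.5468
SE = s_p×√(1/n₁ + 1/n₂) = 8.5468×√(1/34 + 1/30) = 2.1409
t = (x̄₁ - x̄₂)/SE = (64 - 72)/2.1409 = -3.7367
df = 62, t-critical = ±1.999
Decision: reject H₀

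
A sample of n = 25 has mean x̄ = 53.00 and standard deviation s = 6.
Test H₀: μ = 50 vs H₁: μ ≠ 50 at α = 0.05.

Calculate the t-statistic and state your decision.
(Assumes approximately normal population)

Answer: t = 2.5000, reject H₀

Derivation:
df = n - 1 = 24
SE = s/√n = 6/√25 = 1.2000
t = (x̄ - μ₀)/SE = (53.00 - 50)/1.2000 = 2.5000
Critical value: t_{0.025,24} = ±2.064
p-value ≈ 0.0197
Decision: reject H₀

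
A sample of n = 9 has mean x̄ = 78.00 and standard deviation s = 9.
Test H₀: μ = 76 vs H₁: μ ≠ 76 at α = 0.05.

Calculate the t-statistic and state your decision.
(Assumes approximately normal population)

df = n - 1 = 8
SE = s/√n = 9/√9 = 3.0000
t = (x̄ - μ₀)/SE = (78.00 - 76)/3.0000 = 0.6667
Critical value: t_{0.025,8} = ±2.306
p-value ≈ 0.5237
Decision: fail to reject H₀

Answer: t = 0.6667, fail to reject H₀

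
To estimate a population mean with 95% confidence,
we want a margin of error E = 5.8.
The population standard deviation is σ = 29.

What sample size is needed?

Answer: n = 97

Derivation:
z_0.025 = 1.960
n = (z×σ/E)² = (1.960×29/5.8)²
n = 96.0400
Round up: n = 97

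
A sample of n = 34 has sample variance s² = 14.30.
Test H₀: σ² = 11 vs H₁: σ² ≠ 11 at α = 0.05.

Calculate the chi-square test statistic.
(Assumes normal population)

df = n - 1 = 33
χ² = (n-1)s²/σ₀² = 33×14.30/11 = 42.9000
Critical values: χ²_{0.975,33} = 19.047, χ²_{0.025,33} = 50.725
Rejection region: χ² < 19.047 or χ² > 50.725
Decision: fail to reject H₀

Answer: χ² = 42.9000, fail to reject H₀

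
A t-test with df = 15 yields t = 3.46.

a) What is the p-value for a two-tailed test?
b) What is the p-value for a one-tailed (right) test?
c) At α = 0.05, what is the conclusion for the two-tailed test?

Using t-distribution with df = 15:
a) Two-tailed: p = 2×P(T > 3.46) = 0.0035
b) One-tailed: p = P(T > 3.46) = 0.0017
c) 0.0035 < 0.05, reject H₀

Answer: a) 0.0035, b) 0.0017, c) reject H₀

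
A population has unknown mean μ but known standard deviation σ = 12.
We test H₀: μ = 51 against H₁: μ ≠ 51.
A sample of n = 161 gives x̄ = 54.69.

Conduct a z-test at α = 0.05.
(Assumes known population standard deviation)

Standard error: SE = σ/√n = 12/√161 = 0.9457
z-statistic: z = (x̄ - μ₀)/SE = (54.69 - 51)/0.9457 = 3.9019
Critical value: ±1.960
p-value = 0.0001
Decision: reject H₀

Answer: z = 3.9019, reject H₀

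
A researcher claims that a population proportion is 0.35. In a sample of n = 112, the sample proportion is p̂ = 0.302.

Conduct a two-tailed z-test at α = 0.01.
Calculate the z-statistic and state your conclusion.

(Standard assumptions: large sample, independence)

Answer: z = -1.0650, fail to reject H₀

Derivation:
H₀: p = 0.35, H₁: p ≠ 0.35
Standard error: SE = √(p₀(1-p₀)/n) = √(0.35×0.65/112) = 0.045069
z-statistic: z = (p̂ - p₀)/SE = (0.302 - 0.35)/0.045069 = -1.0650
Critical value: z_0.005 = ±2.576
p-value = 0.2869
Decision: fail to reject H₀ at α = 0.01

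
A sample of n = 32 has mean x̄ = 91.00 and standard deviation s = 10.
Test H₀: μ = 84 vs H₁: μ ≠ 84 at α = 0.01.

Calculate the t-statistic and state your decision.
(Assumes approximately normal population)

df = n - 1 = 31
SE = s/√n = 10/√32 = 1.7678
t = (x̄ - μ₀)/SE = (91.00 - 84)/1.7678 = 3.9597
Critical value: t_{0.005,31} = ±2.744
p-value ≈ 0.0004
Decision: reject H₀

Answer: t = 3.9597, reject H₀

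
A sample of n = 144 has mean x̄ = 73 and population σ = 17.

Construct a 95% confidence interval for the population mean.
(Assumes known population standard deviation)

Confidence level: 95%, α = 0.05
z_0.025 = 1.960
SE = σ/√n = 17/√144 = 1.4167
Margin of error = 1.960 × 1.4167 = 2.7767
CI: x̄ ± margin = 73 ± 2.7767
CI: (70.2233, 75.7767)

Answer: (70.2233, 75.7767)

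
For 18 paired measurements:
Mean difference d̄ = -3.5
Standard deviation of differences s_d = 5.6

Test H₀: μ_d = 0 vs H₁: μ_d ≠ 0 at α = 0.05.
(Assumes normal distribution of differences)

Answer: t = -2.6517, reject H₀

Derivation:
df = n - 1 = 17
SE = s_d/√n = 5.6/√18 = 1.3199
t = d̄/SE = -3.5/1.3199 = -2.6517
Critical value: t_{0.025,17} = ±2.110
p-value ≈ 0.0168
Decision: reject H₀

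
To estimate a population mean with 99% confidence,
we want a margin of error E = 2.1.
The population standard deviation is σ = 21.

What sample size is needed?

z_0.005 = 2.576
n = (z×σ/E)² = (2.576×21/2.1)²
n = 663.5776
Round up: n = 664

Answer: n = 664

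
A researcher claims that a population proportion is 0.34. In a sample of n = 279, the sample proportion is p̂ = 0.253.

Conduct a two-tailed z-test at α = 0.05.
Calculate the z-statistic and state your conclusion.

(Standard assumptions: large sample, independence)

H₀: p = 0.34, H₁: p ≠ 0.34
Standard error: SE = √(p₀(1-p₀)/n) = √(0.34×0.66/279) = 0.028360
z-statistic: z = (p̂ - p₀)/SE = (0.253 - 0.34)/0.028360 = -3.0677
Critical value: z_0.025 = ±1.960
p-value = 0.0022
Decision: reject H₀ at α = 0.05

Answer: z = -3.0677, reject H₀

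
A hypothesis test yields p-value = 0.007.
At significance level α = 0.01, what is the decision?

Compare p-value to α:
0.007 < 0.01
Decision: reject H₀

Answer: reject H₀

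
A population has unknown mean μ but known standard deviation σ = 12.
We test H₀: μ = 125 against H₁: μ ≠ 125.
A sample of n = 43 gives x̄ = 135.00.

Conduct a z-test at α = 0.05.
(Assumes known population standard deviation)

Answer: z = 5.4645, reject H₀

Derivation:
Standard error: SE = σ/√n = 12/√43 = 1.8300
z-statistic: z = (x̄ - μ₀)/SE = (135.00 - 125)/1.8300 = 5.4645
Critical value: ±1.960
p-value < 0.0001
Decision: reject H₀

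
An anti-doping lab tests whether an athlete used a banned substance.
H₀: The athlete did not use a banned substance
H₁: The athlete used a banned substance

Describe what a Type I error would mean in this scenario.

Type I error (α): Rejecting H₀ when H₀ is true
Type II error (β): Failing to reject H₀ when H₁ is true

Answer: Falsely accusing a clean athlete of doping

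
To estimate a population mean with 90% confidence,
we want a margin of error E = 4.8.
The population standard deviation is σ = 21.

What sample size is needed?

z_0.05 = 1.645
n = (z×σ/E)² = (1.645×21/4.8)²
n = 51.7950
Round up: n = 52

Answer: n = 52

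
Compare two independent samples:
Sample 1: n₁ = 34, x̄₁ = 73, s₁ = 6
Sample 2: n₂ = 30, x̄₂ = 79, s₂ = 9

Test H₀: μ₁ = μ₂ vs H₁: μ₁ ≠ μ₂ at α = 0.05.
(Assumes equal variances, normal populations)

Pooled variance: s²_p = [33×6² + 29×9²]/(62) = 57.0484
s_p = 7.5530
SE = s_p×√(1/n₁ + 1/n₂) = 7.5530×√(1/34 + 1/30) = 1.8919
t = (x̄₁ - x̄₂)/SE = (73 - 79)/1.8919 = -3.1714
df = 62, t-critical = ±1.999
Decision: reject H₀

Answer: t = -3.1714, reject H₀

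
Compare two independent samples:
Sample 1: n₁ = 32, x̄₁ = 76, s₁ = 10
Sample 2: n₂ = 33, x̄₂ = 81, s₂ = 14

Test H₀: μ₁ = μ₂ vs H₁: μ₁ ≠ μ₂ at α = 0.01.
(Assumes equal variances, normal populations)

Answer: t = -1.6523, fail to reject H₀

Derivation:
Pooled variance: s²_p = [31×10² + 32×14²]/(63) = 148.7619
s_p = 12.1968
SE = s_p×√(1/n₁ + 1/n₂) = 12.1968×√(1/32 + 1/33) = 3.0260
t = (x̄₁ - x̄₂)/SE = (76 - 81)/3.0260 = -1.6523
df = 63, t-critical = ±2.656
Decision: fail to reject H₀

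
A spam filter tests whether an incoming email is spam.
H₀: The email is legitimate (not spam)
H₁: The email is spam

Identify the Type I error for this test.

Answer: Marking a legitimate email as spam

Derivation:
Type I error: rejecting H₀ when it is actually true (false positive).
Type II error: failing to reject H₀ when H₁ is actually true (false negative).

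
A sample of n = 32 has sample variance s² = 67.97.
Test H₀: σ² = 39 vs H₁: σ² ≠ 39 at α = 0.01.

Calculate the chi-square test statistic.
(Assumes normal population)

df = n - 1 = 31
χ² = (n-1)s²/σ₀² = 31×67.97/39 = 54.0274
Critical values: χ²_{0.995,31} = 14.458, χ²_{0.005,31} = 55.003
Rejection region: χ² < 14.458 or χ² > 55.003
Decision: fail to reject H₀

Answer: χ² = 54.0274, fail to reject H₀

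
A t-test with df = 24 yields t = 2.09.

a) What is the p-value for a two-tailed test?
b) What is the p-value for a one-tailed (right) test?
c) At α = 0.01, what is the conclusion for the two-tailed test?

Answer: a) 0.0474, b) 0.0237, c) fail to reject H₀

Derivation:
Using t-distribution with df = 24:
a) Two-tailed: p = 2×P(T > 2.09) = 0.0474
b) One-tailed: p = P(T > 2.09) = 0.0237
c) 0.0474 ≥ 0.01, fail to reject H₀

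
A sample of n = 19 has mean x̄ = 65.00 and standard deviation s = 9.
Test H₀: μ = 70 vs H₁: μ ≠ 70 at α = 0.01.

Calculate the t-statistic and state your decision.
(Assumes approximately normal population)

Answer: t = -2.4217, fail to reject H₀

Derivation:
df = n - 1 = 18
SE = s/√n = 9/√19 = 2.0647
t = (x̄ - μ₀)/SE = (65.00 - 70)/2.0647 = -2.4217
Critical value: t_{0.005,18} = ±2.878
p-value ≈ 0.0262
Decision: fail to reject H₀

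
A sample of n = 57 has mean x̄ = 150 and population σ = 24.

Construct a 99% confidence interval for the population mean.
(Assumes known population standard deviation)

Answer: (141.8112, 158.1888)

Derivation:
Confidence level: 99%, α = 0.01
z_0.005 = 2.576
SE = σ/√n = 24/√57 = 3.1789
Margin of error = 2.576 × 3.1789 = 8.1888
CI: x̄ ± margin = 150 ± 8.1888
CI: (141.8112, 158.1888)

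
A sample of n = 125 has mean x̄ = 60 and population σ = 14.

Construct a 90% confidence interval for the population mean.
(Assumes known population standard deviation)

Answer: (57.9401, 62.0599)

Derivation:
Confidence level: 90%, α = 0.1
z_0.05 = 1.645
SE = σ/√n = 14/√125 = 1.2522
Margin of error = 1.645 × 1.2522 = 2.0599
CI: x̄ ± margin = 60 ± 2.0599
CI: (57.9401, 62.0599)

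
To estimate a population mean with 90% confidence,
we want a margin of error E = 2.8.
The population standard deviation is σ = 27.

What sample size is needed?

Answer: n = 252

Derivation:
z_0.05 = 1.645
n = (z×σ/E)² = (1.645×27/2.8)²
n = 251.6189
Round up: n = 252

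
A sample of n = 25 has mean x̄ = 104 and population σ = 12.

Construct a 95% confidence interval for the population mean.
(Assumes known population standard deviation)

Answer: (99.2960, 108.7040)

Derivation:
Confidence level: 95%, α = 0.05
z_0.025 = 1.960
SE = σ/√n = 12/√25 = 2.4000
Margin of error = 1.960 × 2.4000 = 4.7040
CI: x̄ ± margin = 104 ± 4.7040
CI: (99.2960, 108.7040)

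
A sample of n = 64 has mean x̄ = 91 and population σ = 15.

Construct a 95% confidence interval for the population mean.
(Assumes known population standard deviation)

Confidence level: 95%, α = 0.05
z_0.025 = 1.960
SE = σ/√n = 15/√64 = 1.8750
Margin of error = 1.960 × 1.8750 = 3.6750
CI: x̄ ± margin = 91 ± 3.6750
CI: (87.3250, 94.6750)

Answer: (87.3250, 94.6750)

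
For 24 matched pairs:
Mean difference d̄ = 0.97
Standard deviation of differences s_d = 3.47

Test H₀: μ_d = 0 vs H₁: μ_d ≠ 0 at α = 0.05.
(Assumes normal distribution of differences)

Answer: t = 1.3695, fail to reject H₀

Derivation:
df = n - 1 = 23
SE = s_d/√n = 3.47/√24 = 0.7083
t = d̄/SE = 0.97/0.7083 = 1.3695
Critical value: t_{0.025,23} = ±2.069
p-value ≈ 0.1841
Decision: fail to reject H₀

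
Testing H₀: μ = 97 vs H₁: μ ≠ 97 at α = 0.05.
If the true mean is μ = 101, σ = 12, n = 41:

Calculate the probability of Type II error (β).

SE = σ/√n = 12/√41 = 1.8741
Critical values: μ₀ ± z_0.025×SE = 97 ± 1.960×1.8741
Acceptance region: (93.3268, 100.6732)
Under H₁ (μ = 101): z_high = (100.6732 - 101)/1.8741 = -0.1744, z_low = (93.3268 - 101)/1.8741 = -4.0943
β = P(not reject | H₁) = Φ(-0.1744) - Φ(-4.0943) ≈ 0.4308

Answer: β ≈ 0.4308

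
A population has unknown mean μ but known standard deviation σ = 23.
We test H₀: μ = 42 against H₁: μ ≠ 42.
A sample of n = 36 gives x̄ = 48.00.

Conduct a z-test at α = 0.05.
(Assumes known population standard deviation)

Standard error: SE = σ/√n = 23/√36 = 3.8333
z-statistic: z = (x̄ - μ₀)/SE = (48.00 - 42)/3.8333 = 1.5652
Critical value: ±1.960
p-value = 0.1175
Decision: fail to reject H₀

Answer: z = 1.5652, fail to reject H₀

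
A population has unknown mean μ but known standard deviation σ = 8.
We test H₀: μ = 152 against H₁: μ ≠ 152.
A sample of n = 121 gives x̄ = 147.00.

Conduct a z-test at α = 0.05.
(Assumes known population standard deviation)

Answer: z = -6.8747, reject H₀

Derivation:
Standard error: SE = σ/√n = 8/√121 = 0.7273
z-statistic: z = (x̄ - μ₀)/SE = (147.00 - 152)/0.7273 = -6.8747
Critical value: ±1.960
p-value < 0.0001
Decision: reject H₀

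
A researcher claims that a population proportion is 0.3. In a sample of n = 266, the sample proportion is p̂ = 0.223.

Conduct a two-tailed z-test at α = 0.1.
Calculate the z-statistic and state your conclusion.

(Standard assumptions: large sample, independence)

Answer: z = -2.7404, reject H₀

Derivation:
H₀: p = 0.3, H₁: p ≠ 0.3
Standard error: SE = √(p₀(1-p₀)/n) = √(0.3×0.7/266) = 0.028098
z-statistic: z = (p̂ - p₀)/SE = (0.223 - 0.3)/0.028098 = -2.7404
Critical value: z_0.05 = ±1.645
p-value = 0.0061
Decision: reject H₀ at α = 0.1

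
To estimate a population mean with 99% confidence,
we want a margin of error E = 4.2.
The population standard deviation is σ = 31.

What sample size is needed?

z_0.005 = 2.576
n = (z×σ/E)² = (2.576×31/4.2)²
n = 361.5068
Round up: n = 362

Answer: n = 362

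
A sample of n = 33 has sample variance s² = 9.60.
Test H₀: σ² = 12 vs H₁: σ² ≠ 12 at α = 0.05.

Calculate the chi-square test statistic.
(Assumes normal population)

df = n - 1 = 32
χ² = (n-1)s²/σ₀² = 32×9.60/12 = 25.6000
Critical values: χ²_{0.975,32} = 18.291, χ²_{0.025,32} = 49.480
Rejection region: χ² < 18.291 or χ² > 49.480
Decision: fail to reject H₀

Answer: χ² = 25.6000, fail to reject H₀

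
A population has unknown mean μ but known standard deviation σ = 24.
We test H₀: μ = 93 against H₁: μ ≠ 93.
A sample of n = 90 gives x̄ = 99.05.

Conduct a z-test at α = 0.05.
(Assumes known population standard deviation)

Answer: z = 2.3915, reject H₀

Derivation:
Standard error: SE = σ/√n = 24/√90 = 2.5298
z-statistic: z = (x̄ - μ₀)/SE = (99.05 - 93)/2.5298 = 2.3915
Critical value: ±1.960
p-value = 0.0168
Decision: reject H₀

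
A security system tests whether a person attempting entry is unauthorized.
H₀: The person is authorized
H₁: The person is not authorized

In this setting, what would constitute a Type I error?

Answer: Denying entry to an authorized person

Derivation:
A Type I error (probability α) occurs when we reject a true H₀.
A Type II error (probability β) occurs when we fail to reject a false H₀.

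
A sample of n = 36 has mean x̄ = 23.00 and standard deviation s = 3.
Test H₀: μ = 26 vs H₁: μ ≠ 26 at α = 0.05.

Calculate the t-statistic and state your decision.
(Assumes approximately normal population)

df = n - 1 = 35
SE = s/√n = 3/√36 = 0.5000
t = (x̄ - μ₀)/SE = (23.00 - 26)/0.5000 = -6.0000
Critical value: t_{0.025,35} = ±2.030
p-value < 0.0001
Decision: reject H₀

Answer: t = -6.0000, reject H₀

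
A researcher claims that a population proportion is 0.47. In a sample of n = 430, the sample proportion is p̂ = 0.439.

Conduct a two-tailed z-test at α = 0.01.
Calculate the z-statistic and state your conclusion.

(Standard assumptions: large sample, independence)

Answer: z = -1.2880, fail to reject H₀

Derivation:
H₀: p = 0.47, H₁: p ≠ 0.47
Standard error: SE = √(p₀(1-p₀)/n) = √(0.47×0.53/430) = 0.024069
z-statistic: z = (p̂ - p₀)/SE = (0.439 - 0.47)/0.024069 = -1.2880
Critical value: z_0.005 = ±2.576
p-value = 0.1977
Decision: fail to reject H₀ at α = 0.01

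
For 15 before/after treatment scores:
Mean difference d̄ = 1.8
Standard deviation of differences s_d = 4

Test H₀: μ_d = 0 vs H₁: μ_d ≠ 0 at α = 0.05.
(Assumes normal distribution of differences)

Answer: t = 1.7428, fail to reject H₀

Derivation:
df = n - 1 = 14
SE = s_d/√n = 4/√15 = 1.0328
t = d̄/SE = 1.8/1.0328 = 1.7428
Critical value: t_{0.025,14} = ±2.145
p-value ≈ 0.1033
Decision: fail to reject H₀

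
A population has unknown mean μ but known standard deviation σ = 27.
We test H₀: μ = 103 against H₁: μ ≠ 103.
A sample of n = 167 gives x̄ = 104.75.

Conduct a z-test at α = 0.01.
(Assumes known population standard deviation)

Standard error: SE = σ/√n = 27/√167 = 2.0893
z-statistic: z = (x̄ - μ₀)/SE = (104.75 - 103)/2.0893 = 0.8376
Critical value: ±2.576
p-value = 0.4023
Decision: fail to reject H₀

Answer: z = 0.8376, fail to reject H₀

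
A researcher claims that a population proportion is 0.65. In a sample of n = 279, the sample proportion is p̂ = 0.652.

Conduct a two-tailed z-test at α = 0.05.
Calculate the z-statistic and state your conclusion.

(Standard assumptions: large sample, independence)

H₀: p = 0.65, H₁: p ≠ 0.65
Standard error: SE = √(p₀(1-p₀)/n) = √(0.65×0.35/279) = 0.028555
z-statistic: z = (p̂ - p₀)/SE = (0.652 - 0.65)/0.028555 = 0.0700
Critical value: z_0.025 = ±1.960
p-value = 0.9442
Decision: fail to reject H₀ at α = 0.05

Answer: z = 0.0700, fail to reject H₀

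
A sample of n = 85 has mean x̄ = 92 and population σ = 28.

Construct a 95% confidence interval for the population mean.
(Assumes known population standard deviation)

Confidence level: 95%, α = 0.05
z_0.025 = 1.960
SE = σ/√n = 28/√85 = 3.0370
Margin of error = 1.960 × 3.0370 = 5.9525
CI: x̄ ± margin = 92 ± 5.9525
CI: (86.0475, 97.9525)

Answer: (86.0475, 97.9525)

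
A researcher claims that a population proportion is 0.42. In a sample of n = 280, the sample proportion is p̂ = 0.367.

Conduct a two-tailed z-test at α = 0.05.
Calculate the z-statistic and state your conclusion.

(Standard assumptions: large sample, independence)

Answer: z = -1.7969, fail to reject H₀

Derivation:
H₀: p = 0.42, H₁: p ≠ 0.42
Standard error: SE = √(p₀(1-p₀)/n) = √(0.42×0.58/280) = 0.029496
z-statistic: z = (p̂ - p₀)/SE = (0.367 - 0.42)/0.029496 = -1.7969
Critical value: z_0.025 = ±1.960
p-value = 0.0724
Decision: fail to reject H₀ at α = 0.05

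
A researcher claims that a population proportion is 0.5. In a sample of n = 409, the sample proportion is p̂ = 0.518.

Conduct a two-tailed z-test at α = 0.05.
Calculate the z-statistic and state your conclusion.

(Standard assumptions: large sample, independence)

Answer: z = 0.7281, fail to reject H₀

Derivation:
H₀: p = 0.5, H₁: p ≠ 0.5
Standard error: SE = √(p₀(1-p₀)/n) = √(0.5×0.5/409) = 0.024723
z-statistic: z = (p̂ - p₀)/SE = (0.518 - 0.5)/0.024723 = 0.7281
Critical value: z_0.025 = ±1.960
p-value = 0.4666
Decision: fail to reject H₀ at α = 0.05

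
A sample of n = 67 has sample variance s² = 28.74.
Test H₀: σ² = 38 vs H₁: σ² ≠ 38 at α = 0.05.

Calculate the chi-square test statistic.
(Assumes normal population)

df = n - 1 = 66
χ² = (n-1)s²/σ₀² = 66×28.74/38 = 49.9168
Critical values: χ²_{0.975,66} = 45.431, χ²_{0.025,66} = 90.349
Rejection region: χ² < 45.431 or χ² > 90.349
Decision: fail to reject H₀

Answer: χ² = 49.9168, fail to reject H₀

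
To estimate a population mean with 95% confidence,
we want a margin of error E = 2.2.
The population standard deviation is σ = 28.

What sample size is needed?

Answer: n = 623

Derivation:
z_0.025 = 1.960
n = (z×σ/E)² = (1.960×28/2.2)²
n = 622.2757
Round up: n = 623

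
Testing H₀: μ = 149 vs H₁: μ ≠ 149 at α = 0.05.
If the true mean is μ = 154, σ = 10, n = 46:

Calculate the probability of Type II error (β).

Answer: β ≈ 0.0762

Derivation:
SE = σ/√n = 10/√46 = 1.4744
Critical values: μ₀ ± z_0.025×SE = 149 ± 1.960×1.4744
Acceptance region: (146.1102, 151.8898)
Under H₁ (μ = 154): z_high = (151.8898 - 154)/1.4744 = -1.4312, z_low = (146.1102 - 154)/1.4744 = -5.3512
β = P(not reject | H₁) = Φ(-1.4312) - Φ(-5.3512) ≈ 0.0762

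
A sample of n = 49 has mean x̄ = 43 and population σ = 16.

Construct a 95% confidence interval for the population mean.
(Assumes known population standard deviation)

Confidence level: 95%, α = 0.05
z_0.025 = 1.960
SE = σ/√n = 16/√49 = 2.2857
Margin of error = 1.960 × 2.2857 = 4.4800
CI: x̄ ± margin = 43 ± 4.4800
CI: (38.5200, 47.4800)

Answer: (38.5200, 47.4800)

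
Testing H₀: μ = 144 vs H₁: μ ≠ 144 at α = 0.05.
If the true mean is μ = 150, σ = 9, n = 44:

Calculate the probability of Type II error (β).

SE = σ/√n = 9/√44 = 1.3568
Critical values: μ₀ ± z_0.025×SE = 144 ± 1.960×1.3568
Acceptance region: (141.3407, 146.6593)
Under H₁ (μ = 150): z_high = (146.6593 - 150)/1.3568 = -2.4622, z_low = (141.3407 - 150)/1.3568 = -6.3821
β = P(not reject | H₁) = Φ(-2.4622) - Φ(-6.3821) ≈ 0.0069

Answer: β ≈ 0.0069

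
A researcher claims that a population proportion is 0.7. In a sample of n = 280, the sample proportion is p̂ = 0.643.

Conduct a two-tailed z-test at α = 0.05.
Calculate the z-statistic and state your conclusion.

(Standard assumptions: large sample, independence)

Answer: z = -2.0814, reject H₀

Derivation:
H₀: p = 0.7, H₁: p ≠ 0.7
Standard error: SE = √(p₀(1-p₀)/n) = √(0.7×0.3/280) = 0.027386
z-statistic: z = (p̂ - p₀)/SE = (0.643 - 0.7)/0.027386 = -2.0814
Critical value: z_0.025 = ±1.960
p-value = 0.0374
Decision: reject H₀ at α = 0.05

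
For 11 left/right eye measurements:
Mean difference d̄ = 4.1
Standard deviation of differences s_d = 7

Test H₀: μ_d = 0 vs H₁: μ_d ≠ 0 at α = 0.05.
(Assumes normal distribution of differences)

Answer: t = 1.9426, fail to reject H₀

Derivation:
df = n - 1 = 10
SE = s_d/√n = 7/√11 = 2.1106
t = d̄/SE = 4.1/2.1106 = 1.9426
Critical value: t_{0.025,10} = ±2.228
p-value ≈ 0.0807
Decision: fail to reject H₀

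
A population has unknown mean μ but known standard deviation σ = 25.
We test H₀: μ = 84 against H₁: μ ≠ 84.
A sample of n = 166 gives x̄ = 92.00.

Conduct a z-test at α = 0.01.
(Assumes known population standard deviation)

Answer: z = 4.1229, reject H₀

Derivation:
Standard error: SE = σ/√n = 25/√166 = 1.9404
z-statistic: z = (x̄ - μ₀)/SE = (92.00 - 84)/1.9404 = 4.1229
Critical value: ±2.576
p-value < 0.0001
Decision: reject H₀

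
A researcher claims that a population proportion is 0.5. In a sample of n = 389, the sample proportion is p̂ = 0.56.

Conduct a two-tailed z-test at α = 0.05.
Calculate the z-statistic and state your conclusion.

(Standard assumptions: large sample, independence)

Answer: z = 2.3668, reject H₀

Derivation:
H₀: p = 0.5, H₁: p ≠ 0.5
Standard error: SE = √(p₀(1-p₀)/n) = √(0.5×0.5/389) = 0.025351
z-statistic: z = (p̂ - p₀)/SE = (0.56 - 0.5)/0.025351 = 2.3668
Critical value: z_0.025 = ±1.960
p-value = 0.0179
Decision: reject H₀ at α = 0.05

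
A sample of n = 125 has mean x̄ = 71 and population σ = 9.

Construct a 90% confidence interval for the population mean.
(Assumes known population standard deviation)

Answer: (69.6758, 72.3242)

Derivation:
Confidence level: 90%, α = 0.1
z_0.05 = 1.645
SE = σ/√n = 9/√125 = 0.8050
Margin of error = 1.645 × 0.8050 = 1.3242
CI: x̄ ± margin = 71 ± 1.3242
CI: (69.6758, 72.3242)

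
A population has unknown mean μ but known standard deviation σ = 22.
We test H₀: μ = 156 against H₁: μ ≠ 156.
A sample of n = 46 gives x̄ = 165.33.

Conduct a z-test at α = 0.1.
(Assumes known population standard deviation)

Standard error: SE = σ/√n = 22/√46 = 3.2437
z-statistic: z = (x̄ - μ₀)/SE = (165.33 - 156)/3.2437 = 2.8763
Critical value: ±1.645
p-value = 0.0040
Decision: reject H₀

Answer: z = 2.8763, reject H₀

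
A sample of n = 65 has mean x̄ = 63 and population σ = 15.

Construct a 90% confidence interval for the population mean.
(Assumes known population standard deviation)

Confidence level: 90%, α = 0.1
z_0.05 = 1.645
SE = σ/√n = 15/√65 = 1.8605
Margin of error = 1.645 × 1.8605 = 3.0605
CI: x̄ ± margin = 63 ± 3.0605
CI: (59.9395, 66.0605)

Answer: (59.9395, 66.0605)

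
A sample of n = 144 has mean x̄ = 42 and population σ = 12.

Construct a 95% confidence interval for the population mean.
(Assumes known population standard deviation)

Confidence level: 95%, α = 0.05
z_0.025 = 1.960
SE = σ/√n = 12/√144 = 1.0000
Margin of error = 1.960 × 1.0000 = 1.9600
CI: x̄ ± margin = 42 ± 1.9600
CI: (40.0400, 43.9600)

Answer: (40.0400, 43.9600)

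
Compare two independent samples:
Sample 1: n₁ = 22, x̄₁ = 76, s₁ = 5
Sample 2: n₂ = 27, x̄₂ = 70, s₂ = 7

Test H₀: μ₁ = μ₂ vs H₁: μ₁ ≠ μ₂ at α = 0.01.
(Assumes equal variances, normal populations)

Answer: t = 3.3767, reject H₀

Derivation:
Pooled variance: s²_p = [21×5² + 26×7²]/(47) = 38.2766
s_p = 6.1868
SE = s_p×√(1/n₁ + 1/n₂) = 6.1868×√(1/22 + 1/27) = 1.7769
t = (x̄₁ - x̄₂)/SE = (76 - 70)/1.7769 = 3.3767
df = 47, t-critical = ±2.685
Decision: reject H₀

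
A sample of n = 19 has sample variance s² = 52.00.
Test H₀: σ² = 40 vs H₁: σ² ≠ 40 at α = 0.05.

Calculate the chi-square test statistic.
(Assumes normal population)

df = n - 1 = 18
χ² = (n-1)s²/σ₀² = 18×52.00/40 = 23.4000
Critical values: χ²_{0.975,18} = 8.231, χ²_{0.025,18} = 31.526
Rejection region: χ² < 8.231 or χ² > 31.526
Decision: fail to reject H₀

Answer: χ² = 23.4000, fail to reject H₀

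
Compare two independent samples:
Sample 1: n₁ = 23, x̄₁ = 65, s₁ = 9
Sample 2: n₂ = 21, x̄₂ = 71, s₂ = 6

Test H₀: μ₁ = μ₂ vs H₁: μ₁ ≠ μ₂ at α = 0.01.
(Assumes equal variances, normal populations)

Pooled variance: s²_p = [22×9² + 20×6²]/(42) = 59.5714
s_p = 7.7183
SE = s_p×√(1/n₁ + 1/n₂) = 7.7183×√(1/23 + 1/21) = 2.3296
t = (x̄₁ - x̄₂)/SE = (65 - 71)/2.3296 = -2.5755
df = 42, t-critical = ±2.698
Decision: fail to reject H₀

Answer: t = -2.5755, fail to reject H₀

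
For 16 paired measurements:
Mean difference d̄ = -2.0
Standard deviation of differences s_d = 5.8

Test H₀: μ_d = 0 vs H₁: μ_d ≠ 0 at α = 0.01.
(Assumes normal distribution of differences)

Answer: t = -1.3793, fail to reject H₀

Derivation:
df = n - 1 = 15
SE = s_d/√n = 5.8/√16 = 1.4500
t = d̄/SE = -2.0/1.4500 = -1.3793
Critical value: t_{0.005,15} = ±2.947
p-value ≈ 0.1880
Decision: fail to reject H₀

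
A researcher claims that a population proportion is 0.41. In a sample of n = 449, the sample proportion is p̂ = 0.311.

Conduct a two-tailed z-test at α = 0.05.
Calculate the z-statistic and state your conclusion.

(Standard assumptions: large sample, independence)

H₀: p = 0.41, H₁: p ≠ 0.41
Standard error: SE = √(p₀(1-p₀)/n) = √(0.41×0.59/449) = 0.023211
z-statistic: z = (p̂ - p₀)/SE = (0.311 - 0.41)/0.023211 = -4.2652
Critical value: z_0.025 = ±1.960
p-value < 0.0001
Decision: reject H₀ at α = 0.05

Answer: z = -4.2652, reject H₀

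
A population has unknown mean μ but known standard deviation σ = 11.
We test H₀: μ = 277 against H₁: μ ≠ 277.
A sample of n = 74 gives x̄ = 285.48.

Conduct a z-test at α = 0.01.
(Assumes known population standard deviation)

Standard error: SE = σ/√n = 11/√74 = 1.2787
z-statistic: z = (x̄ - μ₀)/SE = (285.48 - 277)/1.2787 = 6.6317
Critical value: ±2.576
p-value < 0.0001
Decision: reject H₀

Answer: z = 6.6317, reject H₀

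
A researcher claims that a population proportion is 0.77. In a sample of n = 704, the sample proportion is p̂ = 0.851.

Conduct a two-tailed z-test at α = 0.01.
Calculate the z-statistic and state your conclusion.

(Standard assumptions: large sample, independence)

Answer: z = 5.1069, reject H₀

Derivation:
H₀: p = 0.77, H₁: p ≠ 0.77
Standard error: SE = √(p₀(1-p₀)/n) = √(0.77×0.23/704) = 0.015861
z-statistic: z = (p̂ - p₀)/SE = (0.851 - 0.77)/0.015861 = 5.1069
Critical value: z_0.005 = ±2.576
p-value < 0.0001
Decision: reject H₀ at α = 0.01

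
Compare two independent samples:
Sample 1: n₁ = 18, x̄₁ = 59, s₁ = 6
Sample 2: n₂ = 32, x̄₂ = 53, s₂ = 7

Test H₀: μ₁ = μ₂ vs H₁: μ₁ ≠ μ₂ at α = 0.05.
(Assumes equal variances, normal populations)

Answer: t = 3.0564, reject H₀

Derivation:
Pooled variance: s²_p = [17×6² + 31×7²]/(48) = 44.3958
s_p = 6.6630
SE = s_p×√(1/n₁ + 1/n₂) = 6.6630×√(1/18 + 1/32) = 1.9631
t = (x̄₁ - x̄₂)/SE = (59 - 53)/1.9631 = 3.0564
df = 48, t-critical = ±2.011
Decision: reject H₀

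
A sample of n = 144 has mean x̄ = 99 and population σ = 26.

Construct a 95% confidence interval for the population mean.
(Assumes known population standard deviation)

Answer: (94.7533, 103.2467)

Derivation:
Confidence level: 95%, α = 0.05
z_0.025 = 1.960
SE = σ/√n = 26/√144 = 2.1667
Margin of error = 1.960 × 2.1667 = 4.2467
CI: x̄ ± margin = 99 ± 4.2467
CI: (94.7533, 103.2467)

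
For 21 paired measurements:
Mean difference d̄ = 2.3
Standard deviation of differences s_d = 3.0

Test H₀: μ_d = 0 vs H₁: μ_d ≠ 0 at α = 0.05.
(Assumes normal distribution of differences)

Answer: t = 3.5131, reject H₀

Derivation:
df = n - 1 = 20
SE = s_d/√n = 3.0/√21 = 0.6547
t = d̄/SE = 2.3/0.6547 = 3.5131
Critical value: t_{0.025,20} = ±2.086
p-value ≈ 0.0022
Decision: reject H₀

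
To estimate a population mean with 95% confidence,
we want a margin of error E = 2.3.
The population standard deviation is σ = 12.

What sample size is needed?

Answer: n = 105

Derivation:
z_0.025 = 1.960
n = (z×σ/E)² = (1.960×12/2.3)²
n = 104.5729
Round up: n = 105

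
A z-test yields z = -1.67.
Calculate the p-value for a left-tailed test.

Answer: p-value ≈ 0.0475

Derivation:
For z = -1.67:
p = P(Z < -1.67) = Φ(-1.67) = 0.0475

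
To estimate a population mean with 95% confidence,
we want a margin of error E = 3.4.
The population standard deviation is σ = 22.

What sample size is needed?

z_0.025 = 1.960
n = (z×σ/E)² = (1.960×22/3.4)²
n = 160.8421
Round up: n = 161

Answer: n = 161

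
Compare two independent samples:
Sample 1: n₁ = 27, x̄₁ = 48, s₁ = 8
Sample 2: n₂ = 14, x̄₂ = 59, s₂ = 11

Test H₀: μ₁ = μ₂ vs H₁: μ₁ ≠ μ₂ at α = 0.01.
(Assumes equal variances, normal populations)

Pooled variance: s²_p = [26×8² + 13×11²]/(39) = 83.0000
s_p = 9.1104
SE = s_p×√(1/n₁ + 1/n₂) = 9.1104×√(1/27 + 1/14) = 3.0004
t = (x̄₁ - x̄₂)/SE = (48 - 59)/3.0004 = -3.6662
df = 39, t-critical = ±2.708
Decision: reject H₀

Answer: t = -3.6662, reject H₀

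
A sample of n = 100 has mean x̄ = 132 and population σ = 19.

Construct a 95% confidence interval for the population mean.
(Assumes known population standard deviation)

Answer: (128.2760, 135.7240)

Derivation:
Confidence level: 95%, α = 0.05
z_0.025 = 1.960
SE = σ/√n = 19/√100 = 1.9000
Margin of error = 1.960 × 1.9000 = 3.7240
CI: x̄ ± margin = 132 ± 3.7240
CI: (128.2760, 135.7240)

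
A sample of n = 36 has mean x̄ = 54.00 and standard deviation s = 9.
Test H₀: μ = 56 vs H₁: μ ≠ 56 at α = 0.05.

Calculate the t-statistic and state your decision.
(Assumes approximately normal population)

Answer: t = -1.3333, fail to reject H₀

Derivation:
df = n - 1 = 35
SE = s/√n = 9/√36 = 1.5000
t = (x̄ - μ₀)/SE = (54.00 - 56)/1.5000 = -1.3333
Critical value: t_{0.025,35} = ±2.030
p-value ≈ 0.1910
Decision: fail to reject H₀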